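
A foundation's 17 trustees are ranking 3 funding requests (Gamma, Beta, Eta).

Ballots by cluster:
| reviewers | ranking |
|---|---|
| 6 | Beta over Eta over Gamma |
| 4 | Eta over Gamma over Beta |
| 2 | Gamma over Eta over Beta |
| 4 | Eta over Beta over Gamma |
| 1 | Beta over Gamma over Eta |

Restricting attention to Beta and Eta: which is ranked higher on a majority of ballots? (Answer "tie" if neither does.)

Eta

Ballots ranking Beta above Eta: 6 + 1 = 7.
Ballots ranking Eta above Beta: 17 − 7 = 10.
Eta wins the head-to-head 10–7.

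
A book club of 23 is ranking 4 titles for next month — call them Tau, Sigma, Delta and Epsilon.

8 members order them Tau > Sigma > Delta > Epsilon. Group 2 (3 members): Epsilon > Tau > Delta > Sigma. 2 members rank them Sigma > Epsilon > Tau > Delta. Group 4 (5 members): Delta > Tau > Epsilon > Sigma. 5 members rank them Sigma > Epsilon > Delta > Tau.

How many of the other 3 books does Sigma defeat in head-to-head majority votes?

2

Sigma against each rival (23 members):
Sigma vs Tau: Tau wins 16–7.
Sigma–Delta: Sigma 15–8.
Sigma vs Epsilon: Sigma wins 15–8.
Sigma beats Delta, Epsilon; loses to Tau — 2 pairwise wins.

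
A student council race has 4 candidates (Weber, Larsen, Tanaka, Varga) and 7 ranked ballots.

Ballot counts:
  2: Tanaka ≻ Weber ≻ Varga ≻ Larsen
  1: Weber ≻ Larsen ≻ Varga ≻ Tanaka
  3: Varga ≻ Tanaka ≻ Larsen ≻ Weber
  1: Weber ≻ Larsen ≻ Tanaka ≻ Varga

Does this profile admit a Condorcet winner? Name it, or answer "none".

Pairwise majorities:
Weber vs Larsen: 2+1+1 = 4 for Weber, 3 for Larsen — Weber by 4–3.
Weber vs Tanaka: Weber is ranked higher on 1+1 = 2 ballots, Tanaka on 5. Tanaka wins 5–2.
Weber vs Varga: 2+1+1 = 4 for Weber, 3 for Varga — Weber by 4–3.
Larsen vs Tanaka: 1+1 = 2 for Larsen, 5 for Tanaka — Tanaka by 5–2.
Larsen vs Varga: 2 to 5, Varga.
Tanaka vs Varga: Tanaka preferred on 2+1 = 3 ballots; Varga wins 4–3.
Every candidate loses at least once (Weber loses to Tanaka; Larsen loses to Weber; Tanaka loses to Varga; Varga loses to Weber). The majority relation contains the cycle Weber beats Varga beats Tanaka beats Weber, so there is no Condorcet winner.

none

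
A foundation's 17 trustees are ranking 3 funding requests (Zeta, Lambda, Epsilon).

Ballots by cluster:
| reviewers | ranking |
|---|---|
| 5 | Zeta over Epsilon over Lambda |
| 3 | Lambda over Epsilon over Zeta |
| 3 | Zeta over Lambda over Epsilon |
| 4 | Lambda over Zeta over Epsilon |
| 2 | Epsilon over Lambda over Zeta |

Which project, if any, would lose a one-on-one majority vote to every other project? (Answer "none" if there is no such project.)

Head-to-head results (17 reviewers):
Zeta vs Lambda: 5+3 = 8 for Zeta, 9 for Lambda — Lambda by 9–8.
Zeta vs Epsilon: Zeta is ranked higher on 5+3+4 = 12 ballots, Epsilon on 5. Zeta wins 12–5.
Lambda vs Epsilon: Lambda preferred on 3+3+4 = 10 ballots; Lambda wins 10–7.
Epsilon loses to every other project — it is the Condorcet loser.

Epsilon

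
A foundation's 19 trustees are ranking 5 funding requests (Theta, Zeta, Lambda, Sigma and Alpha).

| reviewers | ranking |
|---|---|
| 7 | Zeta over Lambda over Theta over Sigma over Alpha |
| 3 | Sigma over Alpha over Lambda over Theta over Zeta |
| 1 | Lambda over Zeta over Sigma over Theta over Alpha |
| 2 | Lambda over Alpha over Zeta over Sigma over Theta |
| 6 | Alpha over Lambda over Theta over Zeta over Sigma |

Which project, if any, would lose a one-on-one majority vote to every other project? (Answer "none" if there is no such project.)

none

Head-to-head results (19 reviewers):
Theta vs Zeta: Zeta wins 10–9.
Theta vs Lambda: 0 for Theta, 19 for Lambda — Lambda by 19–0.
Theta vs Sigma: 7+6 = 13 for Theta, 6 for Sigma — Theta by 13–6.
Theta vs Alpha: Alpha, 11–8.
Zeta vs Lambda: Lambda, 12–7.
Zeta vs Sigma: Zeta, 16–3.
Zeta vs Alpha: Alpha, 11–8.
Lambda vs Sigma: 16 to 3, Lambda.
Lambda vs Alpha: Lambda preferred on 7+1+2 = 10 ballots; Lambda wins 10–9.
Sigma vs Alpha: Sigma wins 11–8.
No project is winless: Theta beats Sigma; Zeta beats Theta; Lambda beats Theta; Sigma beats Alpha; Alpha beats Theta. There is no Condorcet loser.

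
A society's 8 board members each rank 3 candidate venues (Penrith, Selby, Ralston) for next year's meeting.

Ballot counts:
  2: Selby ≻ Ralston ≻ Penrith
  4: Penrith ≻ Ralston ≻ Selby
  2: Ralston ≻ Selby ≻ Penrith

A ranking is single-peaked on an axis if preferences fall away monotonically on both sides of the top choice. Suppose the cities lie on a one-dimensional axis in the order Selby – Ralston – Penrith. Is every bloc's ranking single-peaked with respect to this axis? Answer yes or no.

yes

Axis positions: Selby=1, Ralston=2, Penrith=3.
Bloc 1 (peak Selby at position 1): ranking walks positions 1-2-3, expanding outward from the peak — single-peaked.
Bloc 2 (peak Penrith at position 3): ranking walks positions 3-2-1, expanding outward from the peak — single-peaked.
Bloc 3 (peak Ralston at position 2): ranking walks positions 2-1-3, expanding outward from the peak — single-peaked.
Every ranking is single-peaked on this axis.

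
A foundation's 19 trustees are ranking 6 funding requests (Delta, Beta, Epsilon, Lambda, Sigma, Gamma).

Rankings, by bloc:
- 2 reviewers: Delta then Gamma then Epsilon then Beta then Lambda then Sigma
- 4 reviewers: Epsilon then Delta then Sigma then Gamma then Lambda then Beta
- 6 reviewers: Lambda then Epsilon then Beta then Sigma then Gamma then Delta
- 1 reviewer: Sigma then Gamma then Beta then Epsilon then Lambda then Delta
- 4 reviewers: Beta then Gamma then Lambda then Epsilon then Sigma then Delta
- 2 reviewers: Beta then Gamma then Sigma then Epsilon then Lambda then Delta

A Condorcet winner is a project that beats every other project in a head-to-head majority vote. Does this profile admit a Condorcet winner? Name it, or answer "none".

Pairwise majorities:
Delta–Beta: Beta 13–6.
Delta–Epsilon: Epsilon 17–2.
Delta vs Lambda: Lambda, 13–6.
Delta–Sigma: Sigma 13–6.
Delta vs Gamma: Gamma wins 13–6.
Beta vs Epsilon: Epsilon, 12–7.
Beta–Lambda: Lambda 10–9.
Beta–Sigma: Beta 14–5.
Beta vs Gamma: Beta wins 12–7.
Epsilon–Lambda: Lambda 10–9.
Epsilon–Sigma: Epsilon 16–3.
Epsilon–Gamma: Epsilon 10–9.
Lambda–Sigma: Lambda 12–7.
Lambda–Gamma: Gamma 13–6.
Sigma–Gamma: Sigma 11–8.
No project is unbeaten: Delta loses to Beta; Beta loses to Epsilon; Epsilon loses to Lambda; Lambda loses to Gamma; Sigma loses to Beta; Gamma loses to Beta. In particular Beta beats Gamma beats Lambda beats Beta is a majority cycle — no Condorcet winner exists.

none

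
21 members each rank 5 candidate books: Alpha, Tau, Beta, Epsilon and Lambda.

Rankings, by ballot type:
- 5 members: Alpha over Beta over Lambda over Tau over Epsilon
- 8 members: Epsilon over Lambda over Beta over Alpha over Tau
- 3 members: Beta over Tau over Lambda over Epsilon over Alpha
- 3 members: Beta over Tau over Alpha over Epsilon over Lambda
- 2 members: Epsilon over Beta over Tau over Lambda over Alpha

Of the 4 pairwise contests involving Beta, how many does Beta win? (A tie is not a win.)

4

Beta against each rival (21 members):
Beta–Alpha: Beta 16–5.
Beta vs Tau: Beta wins 21–0.
Beta vs Epsilon: Beta is ranked higher on 5+3+3 = 11 ballots, Epsilon on 10. Beta wins 11–10.
Beta vs Lambda: Beta, 13–8.
Beta beats Alpha, Tau, Epsilon, Lambda — 4 pairwise wins.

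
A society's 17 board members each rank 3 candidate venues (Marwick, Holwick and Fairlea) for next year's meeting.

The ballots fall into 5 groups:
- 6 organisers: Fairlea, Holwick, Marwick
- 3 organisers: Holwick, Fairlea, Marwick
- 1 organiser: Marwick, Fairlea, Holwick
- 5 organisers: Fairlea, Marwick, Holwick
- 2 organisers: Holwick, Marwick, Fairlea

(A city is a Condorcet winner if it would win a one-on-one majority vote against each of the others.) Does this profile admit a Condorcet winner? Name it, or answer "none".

Fairlea

Pairwise majorities:
Marwick vs Holwick: 1+5 = 6 for Marwick, 11 for Holwick — Holwick by 11–6.
Marwick vs Fairlea: 3 to 14, Fairlea.
Holwick vs Fairlea: 5 to 12, Fairlea.
Only Fairlea has no losses; Fairlea is the Condorcet winner.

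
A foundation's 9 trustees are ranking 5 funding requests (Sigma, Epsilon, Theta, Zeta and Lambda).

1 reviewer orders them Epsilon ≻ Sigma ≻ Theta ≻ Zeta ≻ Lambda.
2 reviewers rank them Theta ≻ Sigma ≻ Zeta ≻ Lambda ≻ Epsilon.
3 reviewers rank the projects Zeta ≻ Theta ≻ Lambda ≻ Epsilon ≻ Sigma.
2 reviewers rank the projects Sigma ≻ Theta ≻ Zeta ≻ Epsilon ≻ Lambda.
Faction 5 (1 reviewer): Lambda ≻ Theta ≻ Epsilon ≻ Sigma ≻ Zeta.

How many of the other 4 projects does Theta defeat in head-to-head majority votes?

Theta against each rival (9 reviewers):
Theta vs Sigma: 6 to 3, Theta.
Theta vs Epsilon: 2+3+2+1 = 8 for Theta, 1 for Epsilon — Theta by 8–1.
Theta vs Zeta: Theta wins 6–3.
Theta vs Lambda: 8 to 1, Theta.
Theta beats Sigma, Epsilon, Zeta, Lambda — 4 pairwise wins.

4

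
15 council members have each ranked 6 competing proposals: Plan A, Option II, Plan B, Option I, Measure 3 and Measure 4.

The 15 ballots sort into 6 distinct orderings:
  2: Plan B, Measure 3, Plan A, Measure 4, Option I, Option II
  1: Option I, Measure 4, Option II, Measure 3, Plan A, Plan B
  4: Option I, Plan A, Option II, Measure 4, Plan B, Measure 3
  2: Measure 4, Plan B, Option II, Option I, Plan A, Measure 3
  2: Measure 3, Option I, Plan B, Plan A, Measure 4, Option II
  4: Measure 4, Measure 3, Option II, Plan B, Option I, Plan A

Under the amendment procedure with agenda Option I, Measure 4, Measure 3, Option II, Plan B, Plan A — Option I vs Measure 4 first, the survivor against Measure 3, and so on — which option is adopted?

Round 1: Option I vs Measure 4 — 7–8, Measure 4 advances.
Round 2: Measure 4 vs Measure 3 — 11–4, Measure 4 advances.
Round 3: Measure 4 vs Option II — 11–4, Measure 4 advances.
Round 4: Measure 4 vs Plan B — 11–4, Measure 4 advances.
Round 5: Measure 4 vs Plan A — 7–8, Plan A advances.
The agenda winner is Plan A.

Plan A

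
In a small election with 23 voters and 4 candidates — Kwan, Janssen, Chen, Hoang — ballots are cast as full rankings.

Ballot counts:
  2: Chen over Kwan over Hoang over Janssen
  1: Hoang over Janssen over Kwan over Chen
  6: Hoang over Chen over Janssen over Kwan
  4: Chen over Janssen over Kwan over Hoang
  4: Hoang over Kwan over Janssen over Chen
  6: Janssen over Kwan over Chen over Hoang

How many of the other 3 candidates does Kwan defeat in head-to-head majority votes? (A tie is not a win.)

Kwan against each rival (23 voters):
Kwan–Janssen: Janssen 17–6.
Kwan vs Chen: Chen, 12–11.
Kwan vs Hoang: 12 to 11, Kwan.
Kwan beats Hoang; loses to Janssen, Chen — 1 pairwise win.

1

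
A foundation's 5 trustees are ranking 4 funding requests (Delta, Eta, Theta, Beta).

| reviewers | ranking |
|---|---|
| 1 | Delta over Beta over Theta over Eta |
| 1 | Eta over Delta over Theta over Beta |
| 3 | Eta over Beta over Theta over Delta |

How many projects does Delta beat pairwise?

Delta against each rival (5 reviewers):
Delta vs Eta: Delta preferred on 1 ballot; Eta wins 4–1.
Delta vs Theta: Theta, 3–2.
Delta vs Beta: Beta wins 3–2.
Delta beats no one; loses to Eta, Theta, Beta — 0 pairwise wins.

0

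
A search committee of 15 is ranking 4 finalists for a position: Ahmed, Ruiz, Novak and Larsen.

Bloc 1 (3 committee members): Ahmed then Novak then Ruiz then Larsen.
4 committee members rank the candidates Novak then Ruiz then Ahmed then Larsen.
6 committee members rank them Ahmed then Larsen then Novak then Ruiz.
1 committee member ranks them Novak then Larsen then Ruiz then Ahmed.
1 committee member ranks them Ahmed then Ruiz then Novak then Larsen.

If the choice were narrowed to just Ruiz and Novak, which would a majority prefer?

Ballots ranking Ruiz above Novak: 1.
Ballots ranking Novak above Ruiz: 15 − 1 = 14.
Novak wins the head-to-head 14–1.

Novak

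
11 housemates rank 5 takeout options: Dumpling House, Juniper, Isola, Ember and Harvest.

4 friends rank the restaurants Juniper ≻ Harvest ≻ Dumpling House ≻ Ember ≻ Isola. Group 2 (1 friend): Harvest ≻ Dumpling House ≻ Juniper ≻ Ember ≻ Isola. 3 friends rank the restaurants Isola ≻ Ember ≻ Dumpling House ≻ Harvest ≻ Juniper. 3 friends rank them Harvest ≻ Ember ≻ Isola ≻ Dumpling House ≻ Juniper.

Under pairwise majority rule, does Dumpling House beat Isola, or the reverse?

Ballots ranking Dumpling House above Isola: 4 + 1 = 5.
Ballots ranking Isola above Dumpling House: 11 − 5 = 6.
Isola wins the head-to-head 6–5.

Isola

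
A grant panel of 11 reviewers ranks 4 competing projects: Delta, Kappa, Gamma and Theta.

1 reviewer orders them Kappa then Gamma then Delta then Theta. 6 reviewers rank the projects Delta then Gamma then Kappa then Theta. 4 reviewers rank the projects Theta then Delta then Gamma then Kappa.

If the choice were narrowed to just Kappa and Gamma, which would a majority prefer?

Gamma

Ballots ranking Kappa above Gamma: 1.
Ballots ranking Gamma above Kappa: 11 − 1 = 10.
Gamma wins the head-to-head 10–1.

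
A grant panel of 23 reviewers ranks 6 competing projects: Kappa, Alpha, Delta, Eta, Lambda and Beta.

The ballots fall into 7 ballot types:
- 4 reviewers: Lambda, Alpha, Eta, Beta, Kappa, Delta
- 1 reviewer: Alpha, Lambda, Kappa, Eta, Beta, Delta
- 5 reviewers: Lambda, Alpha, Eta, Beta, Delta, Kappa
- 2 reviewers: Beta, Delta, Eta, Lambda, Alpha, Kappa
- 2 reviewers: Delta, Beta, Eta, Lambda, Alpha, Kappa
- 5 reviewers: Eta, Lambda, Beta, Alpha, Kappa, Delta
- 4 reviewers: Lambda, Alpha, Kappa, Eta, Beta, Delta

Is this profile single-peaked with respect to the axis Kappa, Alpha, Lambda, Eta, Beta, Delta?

yes

Axis positions: Kappa=1, Alpha=2, Lambda=3, Eta=4, Beta=5, Delta=6.
Ballot type 1 (peak Lambda at position 3): ranking walks positions 3-2-4-5-1-6, expanding outward from the peak — single-peaked.
Ballot type 2 (peak Alpha at position 2): ranking walks positions 2-3-1-4-5-6, expanding outward from the peak — single-peaked.
Ballot type 3 (peak Lambda at position 3): ranking walks positions 3-2-4-5-6-1, expanding outward from the peak — single-peaked.
Ballot type 4 (peak Beta at position 5): ranking walks positions 5-6-4-3-2-1, expanding outward from the peak — single-peaked.
Ballot type 5 (peak Delta at position 6): ranking walks positions 6-5-4-3-2-1, expanding outward from the peak — single-peaked.
Ballot type 6 (peak Eta at position 4): ranking walks positions 4-3-5-2-1-6, expanding outward from the peak — single-peaked.
Ballot type 7 (peak Lambda at position 3): ranking walks positions 3-2-1-4-5-6, expanding outward from the peak — single-peaked.
Every ranking is single-peaked on this axis.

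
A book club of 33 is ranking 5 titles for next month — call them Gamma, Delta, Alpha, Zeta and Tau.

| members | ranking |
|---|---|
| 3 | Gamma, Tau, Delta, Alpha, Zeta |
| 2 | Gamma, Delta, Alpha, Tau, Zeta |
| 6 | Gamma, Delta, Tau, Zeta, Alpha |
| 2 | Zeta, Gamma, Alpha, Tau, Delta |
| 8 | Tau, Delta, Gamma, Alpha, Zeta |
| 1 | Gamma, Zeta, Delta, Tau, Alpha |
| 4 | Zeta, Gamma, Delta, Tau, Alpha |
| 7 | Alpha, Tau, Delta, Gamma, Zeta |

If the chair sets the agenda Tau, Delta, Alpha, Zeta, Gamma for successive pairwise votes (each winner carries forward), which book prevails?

Gamma

Round 1: Tau vs Delta — 20–13, Tau advances.
Round 2: Tau vs Alpha — 22–11, Tau advances.
Round 3: Tau vs Zeta — 26–7, Tau advances.
Round 4: Tau vs Gamma — 15–18, Gamma advances.
Gamma survives the agenda.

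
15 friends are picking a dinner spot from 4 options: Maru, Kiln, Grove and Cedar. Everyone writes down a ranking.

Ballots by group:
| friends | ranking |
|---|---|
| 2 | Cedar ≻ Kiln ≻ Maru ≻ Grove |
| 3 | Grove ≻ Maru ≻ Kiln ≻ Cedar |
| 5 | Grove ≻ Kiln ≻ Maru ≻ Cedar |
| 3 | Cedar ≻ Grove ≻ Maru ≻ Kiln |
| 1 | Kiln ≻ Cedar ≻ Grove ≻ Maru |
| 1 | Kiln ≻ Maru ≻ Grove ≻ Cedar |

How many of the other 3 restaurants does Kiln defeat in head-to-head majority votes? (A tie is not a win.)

2

Kiln against each rival (15 friends):
Kiln–Maru: Kiln 9–6.
Kiln vs Grove: Grove, 11–4.
Kiln vs Cedar: 10 to 5, Kiln.
Kiln beats Maru, Cedar; loses to Grove — 2 pairwise wins.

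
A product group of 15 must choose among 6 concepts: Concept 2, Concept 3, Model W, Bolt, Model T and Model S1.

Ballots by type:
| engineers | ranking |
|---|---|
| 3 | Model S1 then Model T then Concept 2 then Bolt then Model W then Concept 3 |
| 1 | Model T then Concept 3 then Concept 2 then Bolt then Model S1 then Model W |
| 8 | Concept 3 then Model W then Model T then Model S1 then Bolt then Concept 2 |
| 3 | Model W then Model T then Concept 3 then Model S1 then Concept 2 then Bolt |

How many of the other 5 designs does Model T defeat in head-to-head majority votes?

3

Model T against each rival (15 engineers):
Model T vs Concept 2: Model T is ranked higher on 3+1+8+3 = 15 ballots, Concept 2 on 0. Model T wins 15–0.
Model T vs Concept 3: Model T is ranked higher on 3+1+3 = 7 ballots, Concept 3 on 8. Concept 3 wins 8–7.
Model T vs Model W: 3+1 = 4 for Model T, 11 for Model W — Model W by 11–4.
Model T vs Bolt: Model T, 15–0.
Model T–Model S1: Model T 12–3.
Model T beats Concept 2, Bolt, Model S1; loses to Concept 3, Model W — 3 pairwise wins.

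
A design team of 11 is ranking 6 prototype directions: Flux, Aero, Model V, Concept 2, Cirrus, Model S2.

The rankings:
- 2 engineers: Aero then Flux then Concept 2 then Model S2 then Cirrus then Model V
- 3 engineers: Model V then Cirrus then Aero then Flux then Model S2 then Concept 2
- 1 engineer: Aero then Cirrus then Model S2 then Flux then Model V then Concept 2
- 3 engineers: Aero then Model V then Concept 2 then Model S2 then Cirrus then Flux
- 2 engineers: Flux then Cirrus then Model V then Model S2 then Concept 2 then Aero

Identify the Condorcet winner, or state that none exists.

Aero

Check each pair by majority over 11 ballots:
Flux vs Aero: Flux preferred on 2 ballots; Aero wins 9–2.
Flux vs Model V: Flux preferred on 2+1+2 = 5 ballots; Model V wins 6–5.
Flux vs Concept 2: 8 to 3, Flux.
Flux vs Cirrus: 4 to 7, Cirrus.
Flux vs Model S2: 7 to 4, Flux.
Aero vs Model V: Aero preferred on 2+1+3 = 6 ballots; Aero wins 6–5.
Aero vs Concept 2: Aero is ranked higher on 2+3+1+3 = 9 ballots, Concept 2 on 2. Aero wins 9–2.
Aero vs Cirrus: Aero preferred on 2+1+3 = 6 ballots; Aero wins 6–5.
Aero vs Model S2: 2+3+1+3 = 9 for Aero, 2 for Model S2 — Aero by 9–2.
Model V vs Concept 2: 9 to 2, Model V.
Model V vs Cirrus: Model V preferred on 3+3 = 6 ballots; Model V wins 6–5.
Model V vs Model S2: 8 to 3, Model V.
Concept 2 vs Cirrus: 5 to 6, Cirrus.
Concept 2 vs Model S2: 2+3 = 5 for Concept 2, 6 for Model S2 — Model S2 by 6–5.
Cirrus vs Model S2: Cirrus is ranked higher on 3+1+2 = 6 ballots, Model S2 on 5. Cirrus wins 6–5.
Aero defeats every rival head-to-head and is the Condorcet winner.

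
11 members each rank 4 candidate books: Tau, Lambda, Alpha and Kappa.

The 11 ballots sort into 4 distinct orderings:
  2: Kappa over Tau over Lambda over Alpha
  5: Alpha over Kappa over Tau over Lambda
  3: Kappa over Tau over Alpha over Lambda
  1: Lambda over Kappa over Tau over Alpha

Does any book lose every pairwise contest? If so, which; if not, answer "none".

Head-to-head results (11 members):
Tau vs Lambda: Tau is ranked higher on 2+5+3 = 10 ballots, Lambda on 1. Tau wins 10–1.
Tau vs Alpha: 2+3+1 = 6 for Tau, 5 for Alpha — Tau by 6–5.
Tau–Kappa: Kappa 11–0.
Lambda vs Alpha: Lambda is ranked higher on 2+1 = 3 ballots, Alpha on 8. Alpha wins 8–3.
Lambda vs Kappa: 1 to 10, Kappa.
Alpha vs Kappa: Kappa, 6–5.
Lambda is beaten in every head-to-head and is the Condorcet loser.

Lambda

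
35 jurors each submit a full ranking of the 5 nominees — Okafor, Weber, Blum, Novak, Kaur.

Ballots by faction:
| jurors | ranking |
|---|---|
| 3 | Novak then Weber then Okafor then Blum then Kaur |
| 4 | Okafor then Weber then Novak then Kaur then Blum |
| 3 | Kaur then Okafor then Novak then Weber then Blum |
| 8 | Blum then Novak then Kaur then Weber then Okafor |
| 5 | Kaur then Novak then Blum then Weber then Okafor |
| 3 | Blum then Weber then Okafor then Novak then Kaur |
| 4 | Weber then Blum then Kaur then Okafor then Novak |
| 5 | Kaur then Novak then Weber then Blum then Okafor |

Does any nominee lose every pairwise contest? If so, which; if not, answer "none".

Head-to-head results (35 jurors):
Okafor–Weber: Weber 28–7.
Okafor vs Blum: Blum, 25–10.
Okafor vs Novak: Novak wins 21–14.
Okafor vs Kaur: Okafor is ranked higher on 3+4+3 = 10 ballots, Kaur on 25. Kaur wins 25–10.
Weber vs Blum: Weber wins 19–16.
Weber vs Novak: Novak wins 24–11.
Weber vs Kaur: Kaur, 21–14.
Blum vs Novak: 15 to 20, Novak.
Blum vs Kaur: Blum, 18–17.
Novak–Kaur: Novak 18–17.
Okafor loses to every other nominee — it is the Condorcet loser.

Okafor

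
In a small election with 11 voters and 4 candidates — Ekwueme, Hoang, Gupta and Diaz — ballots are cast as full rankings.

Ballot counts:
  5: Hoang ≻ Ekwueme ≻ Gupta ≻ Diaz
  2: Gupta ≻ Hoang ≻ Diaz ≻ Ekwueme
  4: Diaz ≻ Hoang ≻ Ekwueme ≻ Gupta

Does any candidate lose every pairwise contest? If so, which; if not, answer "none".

none

Pairwise majorities:
Ekwueme vs Hoang: Hoang, 11–0.
Ekwueme vs Gupta: 9 to 2, Ekwueme.
Ekwueme vs Diaz: Diaz, 6–5.
Hoang vs Gupta: Hoang, 9–2.
Hoang vs Diaz: Hoang preferred on 5+2 = 7 ballots; Hoang wins 7–4.
Gupta vs Diaz: Gupta is ranked higher on 5+2 = 7 ballots, Diaz on 4. Gupta wins 7–4.
Each candidate has at least one pairwise win (Ekwueme beats Gupta; Hoang beats Ekwueme; Gupta beats Diaz; Diaz beats Ekwueme) — no Condorcet loser.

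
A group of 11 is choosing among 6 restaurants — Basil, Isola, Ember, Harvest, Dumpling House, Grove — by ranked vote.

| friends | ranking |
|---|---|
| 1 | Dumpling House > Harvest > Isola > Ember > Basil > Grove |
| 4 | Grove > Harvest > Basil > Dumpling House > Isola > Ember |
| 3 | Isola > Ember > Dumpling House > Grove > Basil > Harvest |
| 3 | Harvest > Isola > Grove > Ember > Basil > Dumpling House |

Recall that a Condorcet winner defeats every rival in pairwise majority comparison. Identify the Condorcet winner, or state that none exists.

Pairwise majorities:
Basil vs Isola: 4 for Basil, 7 for Isola — Isola by 7–4.
Basil vs Ember: 4 to 7, Ember.
Basil vs Harvest: 3 for Basil, 8 for Harvest — Harvest by 8–3.
Basil vs Dumpling House: Basil preferred on 4+3 = 7 ballots; Basil wins 7–4.
Basil vs Grove: 1 to 10, Grove.
Isola vs Ember: Isola is ranked higher on 1+4+3+3 = 11 ballots, Ember on 0. Isola wins 11–0.
Isola vs Harvest: Isola preferred on 3 ballots; Harvest wins 8–3.
Isola vs Dumpling House: 3+3 = 6 for Isola, 5 for Dumpling House — Isola by 6–5.
Isola vs Grove: 1+3+3 = 7 for Isola, 4 for Grove — Isola by 7–4.
Ember vs Harvest: Ember preferred on 3 ballots; Harvest wins 8–3.
Ember vs Dumpling House: 6 to 5, Ember.
Ember vs Grove: Ember is ranked higher on 1+3 = 4 ballots, Grove on 7. Grove wins 7–4.
Harvest vs Dumpling House: 4+3 = 7 for Harvest, 4 for Dumpling House — Harvest by 7–4.
Harvest vs Grove: 1+3 = 4 for Harvest, 7 for Grove — Grove by 7–4.
Dumpling House vs Grove: Dumpling House preferred on 1+3 = 4 ballots; Grove wins 7–4.
Each restaurant drops at least one matchup (Basil loses to Isola; Isola loses to Harvest; Ember loses to Isola; Harvest loses to Grove; Dumpling House loses to Basil; Grove loses to Isola); the cycle Isola → Grove → Harvest → Isola rules out a Condorcet winner.

none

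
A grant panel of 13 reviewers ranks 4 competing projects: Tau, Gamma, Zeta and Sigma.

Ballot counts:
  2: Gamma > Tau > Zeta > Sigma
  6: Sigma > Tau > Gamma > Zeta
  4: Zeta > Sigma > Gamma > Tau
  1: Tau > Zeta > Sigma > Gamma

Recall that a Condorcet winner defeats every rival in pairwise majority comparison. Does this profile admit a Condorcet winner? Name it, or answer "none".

none

Head-to-head results (13 reviewers):
Tau vs Gamma: Tau preferred on 6+1 = 7 ballots; Tau wins 7–6.
Tau vs Zeta: 9 to 4, Tau.
Tau vs Sigma: Tau is ranked higher on 2+1 = 3 ballots, Sigma on 10. Sigma wins 10–3.
Gamma vs Zeta: 2+6 = 8 for Gamma, 5 for Zeta — Gamma by 8–5.
Gamma vs Sigma: 2 to 11, Sigma.
Zeta vs Sigma: 2+4+1 = 7 for Zeta, 6 for Sigma — Zeta by 7–6.
No project is unbeaten: Tau loses to Sigma; Gamma loses to Tau; Zeta loses to Tau; Sigma loses to Zeta. In particular Tau beats Zeta beats Sigma beats Tau is a majority cycle — no Condorcet winner exists.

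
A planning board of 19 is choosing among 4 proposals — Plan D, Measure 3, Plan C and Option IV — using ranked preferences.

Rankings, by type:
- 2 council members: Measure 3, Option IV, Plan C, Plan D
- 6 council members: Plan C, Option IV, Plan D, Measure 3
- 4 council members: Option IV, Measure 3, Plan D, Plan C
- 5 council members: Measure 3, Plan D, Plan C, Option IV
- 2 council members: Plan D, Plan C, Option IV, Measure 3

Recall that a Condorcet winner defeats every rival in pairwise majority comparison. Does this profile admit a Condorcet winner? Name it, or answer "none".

Head-to-head results (19 council members):
Plan D vs Measure 3: Measure 3 wins 11–8.
Plan D–Plan C: Plan D 11–8.
Plan D–Option IV: Option IV 12–7.
Measure 3 vs Plan C: Measure 3 wins 11–8.
Measure 3 vs Option IV: Option IV wins 12–7.
Plan C vs Option IV: Plan C, 13–6.
Each option drops at least one matchup (Plan D loses to Measure 3; Measure 3 loses to Option IV; Plan C loses to Plan D; Option IV loses to Plan C); the cycle Plan D beats Plan C beats Option IV beats Plan D rules out a Condorcet winner.

none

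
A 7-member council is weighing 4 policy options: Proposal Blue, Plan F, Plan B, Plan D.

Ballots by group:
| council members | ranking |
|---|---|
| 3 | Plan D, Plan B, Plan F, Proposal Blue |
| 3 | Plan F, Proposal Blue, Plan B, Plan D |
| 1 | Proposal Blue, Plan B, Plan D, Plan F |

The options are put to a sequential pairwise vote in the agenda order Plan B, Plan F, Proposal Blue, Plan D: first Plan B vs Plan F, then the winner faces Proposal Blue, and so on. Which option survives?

Proposal Blue

Round 1: Plan B vs Plan F — 4–3, Plan B advances.
Round 2: Plan B vs Proposal Blue — 3–4, Proposal Blue advances.
Round 3: Proposal Blue vs Plan D — 4–3, Proposal Blue advances.
The agenda winner is Proposal Blue.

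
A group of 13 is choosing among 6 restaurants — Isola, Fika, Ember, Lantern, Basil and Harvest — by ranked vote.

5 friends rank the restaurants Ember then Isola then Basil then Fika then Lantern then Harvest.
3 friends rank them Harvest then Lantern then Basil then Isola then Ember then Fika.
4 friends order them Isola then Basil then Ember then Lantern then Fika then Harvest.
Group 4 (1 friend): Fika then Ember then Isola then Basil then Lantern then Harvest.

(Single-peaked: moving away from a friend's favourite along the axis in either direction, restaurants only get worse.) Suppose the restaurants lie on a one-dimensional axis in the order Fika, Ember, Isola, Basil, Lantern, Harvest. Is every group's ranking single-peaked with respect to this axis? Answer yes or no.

Axis positions: Fika=1, Ember=2, Isola=3, Basil=4, Lantern=5, Harvest=6.
Group 1 (peak Ember at position 2): ranking walks positions 2-3-4-1-5-6, expanding outward from the peak — single-peaked.
Group 2 (peak Harvest at position 6): ranking walks positions 6-5-4-3-2-1, expanding outward from the peak — single-peaked.
Group 3 (peak Isola at position 3): ranking walks positions 3-4-2-5-1-6, expanding outward from the peak — single-peaked.
Group 4 (peak Fika at position 1): ranking walks positions 1-2-3-4-5-6, expanding outward from the peak — single-peaked.
Every ranking is single-peaked on this axis.

yes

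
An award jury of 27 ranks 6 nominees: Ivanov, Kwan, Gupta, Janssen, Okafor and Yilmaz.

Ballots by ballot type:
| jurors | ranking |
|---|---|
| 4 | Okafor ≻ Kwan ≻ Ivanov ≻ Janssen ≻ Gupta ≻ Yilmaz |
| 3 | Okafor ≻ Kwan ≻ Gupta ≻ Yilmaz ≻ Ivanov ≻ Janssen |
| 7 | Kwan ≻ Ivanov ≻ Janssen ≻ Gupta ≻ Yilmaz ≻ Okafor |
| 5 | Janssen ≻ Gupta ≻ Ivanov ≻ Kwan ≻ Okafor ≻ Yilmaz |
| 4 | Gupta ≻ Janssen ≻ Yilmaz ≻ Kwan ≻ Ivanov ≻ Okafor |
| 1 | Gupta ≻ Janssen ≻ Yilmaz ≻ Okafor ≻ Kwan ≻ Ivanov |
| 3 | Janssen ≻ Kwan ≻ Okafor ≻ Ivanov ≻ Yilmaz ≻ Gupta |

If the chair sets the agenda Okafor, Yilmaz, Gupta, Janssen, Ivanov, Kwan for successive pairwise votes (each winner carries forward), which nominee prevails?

Round 1: Okafor vs Yilmaz — 15–12, Okafor advances.
Round 2: Okafor vs Gupta — 10–17, Gupta advances.
Round 3: Gupta vs Janssen — 8–19, Janssen advances.
Round 4: Janssen vs Ivanov — 13–14, Ivanov advances.
Round 5: Ivanov vs Kwan — 5–22, Kwan advances.
Kwan survives the agenda.

Kwan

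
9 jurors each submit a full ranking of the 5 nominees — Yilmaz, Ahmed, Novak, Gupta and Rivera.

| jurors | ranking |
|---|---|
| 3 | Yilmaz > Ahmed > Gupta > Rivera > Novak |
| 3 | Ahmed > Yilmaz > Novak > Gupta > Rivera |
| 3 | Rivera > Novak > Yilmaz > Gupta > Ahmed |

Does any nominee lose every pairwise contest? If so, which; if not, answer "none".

Pairwise majorities:
Yilmaz vs Ahmed: 3+3 = 6 for Yilmaz, 3 for Ahmed — Yilmaz by 6–3.
Yilmaz vs Novak: 3+3 = 6 for Yilmaz, 3 for Novak — Yilmaz by 6–3.
Yilmaz vs Gupta: Yilmaz preferred on 3+3+3 = 9 ballots; Yilmaz wins 9–0.
Yilmaz vs Rivera: Yilmaz, 6–3.
Ahmed vs Novak: Ahmed wins 6–3.
Ahmed vs Gupta: Ahmed, 6–3.
Ahmed vs Rivera: Ahmed is ranked higher on 3+3 = 6 ballots, Rivera on 3. Ahmed wins 6–3.
Novak vs Gupta: Novak, 6–3.
Novak vs Rivera: Rivera wins 6–3.
Gupta vs Rivera: 6 to 3, Gupta.
No nominee is winless: Yilmaz beats Ahmed; Ahmed beats Novak; Novak beats Gupta; Gupta beats Rivera; Rivera beats Novak. There is no Condorcet loser.

none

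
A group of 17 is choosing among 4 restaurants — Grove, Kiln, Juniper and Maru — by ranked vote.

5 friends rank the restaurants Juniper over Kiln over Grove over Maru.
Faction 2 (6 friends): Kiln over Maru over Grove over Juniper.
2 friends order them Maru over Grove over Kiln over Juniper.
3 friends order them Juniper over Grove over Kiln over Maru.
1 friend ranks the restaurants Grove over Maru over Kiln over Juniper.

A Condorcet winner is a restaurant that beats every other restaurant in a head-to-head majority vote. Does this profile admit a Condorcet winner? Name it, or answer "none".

Kiln

Head-to-head results (17 friends):
Grove vs Kiln: 6 to 11, Kiln.
Grove vs Juniper: 6+2+1 = 9 for Grove, 8 for Juniper — Grove by 9–8.
Grove vs Maru: 9 to 8, Grove.
Kiln vs Juniper: Kiln is ranked higher on 6+2+1 = 9 ballots, Juniper on 8. Kiln wins 9–8.
Kiln vs Maru: 5+6+3 = 14 for Kiln, 3 for Maru — Kiln by 14–3.
Juniper vs Maru: Juniper preferred on 5+3 = 8 ballots; Maru wins 9–8.
Only Kiln has no losses; Kiln is the Condorcet winner.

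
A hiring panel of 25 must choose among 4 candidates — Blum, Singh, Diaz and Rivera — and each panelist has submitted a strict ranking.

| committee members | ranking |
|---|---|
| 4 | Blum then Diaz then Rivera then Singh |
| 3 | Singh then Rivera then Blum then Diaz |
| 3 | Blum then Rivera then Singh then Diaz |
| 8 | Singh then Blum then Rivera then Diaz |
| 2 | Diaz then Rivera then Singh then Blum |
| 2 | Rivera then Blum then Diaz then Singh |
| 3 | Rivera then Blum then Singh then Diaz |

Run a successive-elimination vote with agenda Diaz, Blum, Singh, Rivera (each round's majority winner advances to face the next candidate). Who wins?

Rivera

Round 1: Diaz vs Blum — 2–23, Blum advances.
Round 2: Blum vs Singh — 12–13, Singh advances.
Round 3: Singh vs Rivera — 11–14, Rivera advances.
The agenda winner is Rivera.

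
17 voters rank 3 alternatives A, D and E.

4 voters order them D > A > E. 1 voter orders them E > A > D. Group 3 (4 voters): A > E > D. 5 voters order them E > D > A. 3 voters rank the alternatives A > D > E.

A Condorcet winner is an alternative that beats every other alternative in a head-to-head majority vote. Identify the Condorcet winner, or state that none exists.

none

Pairwise majorities:
A–D: D 9–8.
A–E: A 11–6.
D vs E: E, 10–7.
Each alternative drops at least one matchup (A loses to D; D loses to E; E loses to A); the cycle A > E > D > A rules out a Condorcet winner.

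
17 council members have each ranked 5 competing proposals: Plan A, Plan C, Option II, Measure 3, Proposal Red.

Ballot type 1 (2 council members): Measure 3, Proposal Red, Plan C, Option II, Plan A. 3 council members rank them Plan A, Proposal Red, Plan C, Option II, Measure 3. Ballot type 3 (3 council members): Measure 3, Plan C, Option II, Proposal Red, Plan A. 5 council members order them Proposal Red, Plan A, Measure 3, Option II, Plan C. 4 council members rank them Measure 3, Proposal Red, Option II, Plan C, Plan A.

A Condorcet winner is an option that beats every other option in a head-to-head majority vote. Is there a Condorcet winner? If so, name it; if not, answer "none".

Measure 3

Pairwise majorities:
Plan A vs Plan C: Plan C wins 9–8.
Plan A vs Option II: Option II, 9–8.
Plan A–Measure 3: Measure 3 9–8.
Plan A vs Proposal Red: Proposal Red wins 14–3.
Plan C vs Option II: Option II, 9–8.
Plan C vs Measure 3: Measure 3 wins 14–3.
Plan C vs Proposal Red: Proposal Red wins 14–3.
Option II–Measure 3: Measure 3 14–3.
Option II vs Proposal Red: Proposal Red wins 14–3.
Measure 3 vs Proposal Red: Measure 3 wins 9–8.
Measure 3 defeats every rival head-to-head and is the Condorcet winner.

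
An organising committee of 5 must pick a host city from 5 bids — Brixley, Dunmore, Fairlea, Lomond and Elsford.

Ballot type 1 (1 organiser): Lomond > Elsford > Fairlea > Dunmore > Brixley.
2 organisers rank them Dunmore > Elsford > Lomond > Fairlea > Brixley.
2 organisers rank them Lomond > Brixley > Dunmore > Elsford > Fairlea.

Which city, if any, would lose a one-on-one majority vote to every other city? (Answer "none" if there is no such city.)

Brixley

Pairwise majorities:
Brixley vs Dunmore: 2 for Brixley, 3 for Dunmore — Dunmore by 3–2.
Brixley vs Fairlea: 2 for Brixley, 3 for Fairlea — Fairlea by 3–2.
Brixley vs Lomond: Brixley preferred on 0 ballots; Lomond wins 5–0.
Brixley vs Elsford: Elsford, 3–2.
Dunmore vs Fairlea: Dunmore preferred on 2+2 = 4 ballots; Dunmore wins 4–1.
Dunmore vs Lomond: Dunmore preferred on 2 ballots; Lomond wins 3–2.
Dunmore vs Elsford: 4 to 1, Dunmore.
Fairlea vs Lomond: Lomond, 5–0.
Fairlea vs Elsford: 0 to 5, Elsford.
Lomond vs Elsford: 3 to 2, Lomond.
Brixley loses to every other city — it is the Condorcet loser.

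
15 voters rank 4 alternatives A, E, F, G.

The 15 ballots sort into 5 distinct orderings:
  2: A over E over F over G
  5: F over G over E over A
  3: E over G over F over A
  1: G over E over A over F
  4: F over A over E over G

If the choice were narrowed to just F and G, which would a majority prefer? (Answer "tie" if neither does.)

Ballots ranking F above G: 2 + 5 + 4 = 11.
Ballots ranking G above F: 15 − 11 = 4.
F wins the head-to-head 11–4.

F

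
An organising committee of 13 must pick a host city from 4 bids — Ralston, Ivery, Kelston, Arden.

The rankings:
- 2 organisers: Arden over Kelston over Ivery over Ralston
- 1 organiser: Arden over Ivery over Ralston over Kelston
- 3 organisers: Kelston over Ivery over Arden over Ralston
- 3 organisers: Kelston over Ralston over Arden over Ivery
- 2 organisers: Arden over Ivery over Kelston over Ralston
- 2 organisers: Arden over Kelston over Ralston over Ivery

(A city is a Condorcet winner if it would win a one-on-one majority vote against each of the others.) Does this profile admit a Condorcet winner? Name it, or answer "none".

Arden

Pairwise majorities:
Ralston vs Ivery: 3+2 = 5 for Ralston, 8 for Ivery — Ivery by 8–5.
Ralston vs Kelston: Ralston is ranked higher on 1 ballot, Kelston on 12. Kelston wins 12–1.
Ralston vs Arden: Ralston is ranked higher on 3 ballots, Arden on 10. Arden wins 10–3.
Ivery vs Kelston: 3 to 10, Kelston.
Ivery vs Arden: Ivery preferred on 3 ballots; Arden wins 10–3.
Kelston vs Arden: Kelston is ranked higher on 3+3 = 6 ballots, Arden on 7. Arden wins 7–6.
Only Arden has no losses; Arden is the Condorcet winner.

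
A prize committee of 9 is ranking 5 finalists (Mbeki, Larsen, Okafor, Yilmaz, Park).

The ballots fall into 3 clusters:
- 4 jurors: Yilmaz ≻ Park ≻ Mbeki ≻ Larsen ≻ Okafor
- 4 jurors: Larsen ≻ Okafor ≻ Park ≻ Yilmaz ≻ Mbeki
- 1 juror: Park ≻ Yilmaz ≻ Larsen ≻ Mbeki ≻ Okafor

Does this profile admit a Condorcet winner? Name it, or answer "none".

Check each pair by majority over 9 ballots:
Mbeki–Larsen: Larsen 5–4.
Mbeki–Okafor: Mbeki 5–4.
Mbeki vs Yilmaz: Yilmaz, 9–0.
Mbeki–Park: Park 9–0.
Larsen vs Okafor: Larsen wins 9–0.
Larsen vs Yilmaz: Yilmaz, 5–4.
Larsen vs Park: Park wins 5–4.
Okafor vs Yilmaz: Yilmaz wins 5–4.
Okafor vs Park: Park wins 5–4.
Yilmaz vs Park: Park, 5–4.
Park beats each of Mbeki, Larsen, Okafor, Yilmaz — Park is the Condorcet winner.

Park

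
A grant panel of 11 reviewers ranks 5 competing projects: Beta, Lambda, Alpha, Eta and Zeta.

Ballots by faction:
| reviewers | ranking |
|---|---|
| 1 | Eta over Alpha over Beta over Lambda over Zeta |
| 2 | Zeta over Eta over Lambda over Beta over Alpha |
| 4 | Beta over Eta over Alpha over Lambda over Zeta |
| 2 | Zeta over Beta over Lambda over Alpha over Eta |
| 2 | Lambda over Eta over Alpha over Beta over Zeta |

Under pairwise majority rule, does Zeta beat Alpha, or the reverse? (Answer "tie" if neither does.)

Alpha

Ballots ranking Zeta above Alpha: 2 + 2 = 4.
Ballots ranking Alpha above Zeta: 11 − 4 = 7.
Alpha wins the head-to-head 7–4.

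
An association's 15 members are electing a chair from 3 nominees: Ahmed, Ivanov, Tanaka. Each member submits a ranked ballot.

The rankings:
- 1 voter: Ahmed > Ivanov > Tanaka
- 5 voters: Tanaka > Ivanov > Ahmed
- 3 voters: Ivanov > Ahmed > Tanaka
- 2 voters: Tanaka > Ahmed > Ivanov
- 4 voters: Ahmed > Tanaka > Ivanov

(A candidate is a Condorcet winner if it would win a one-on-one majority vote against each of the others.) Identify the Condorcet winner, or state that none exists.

Check each pair by majority over 15 ballots:
Ahmed–Ivanov: Ivanov 8–7.
Ahmed vs Tanaka: Ahmed, 8–7.
Ivanov vs Tanaka: Tanaka, 11–4.
No candidate is unbeaten: Ahmed loses to Ivanov; Ivanov loses to Tanaka; Tanaka loses to Ahmed. In particular Ahmed > Tanaka > Ivanov > Ahmed is a majority cycle — no Condorcet winner exists.

none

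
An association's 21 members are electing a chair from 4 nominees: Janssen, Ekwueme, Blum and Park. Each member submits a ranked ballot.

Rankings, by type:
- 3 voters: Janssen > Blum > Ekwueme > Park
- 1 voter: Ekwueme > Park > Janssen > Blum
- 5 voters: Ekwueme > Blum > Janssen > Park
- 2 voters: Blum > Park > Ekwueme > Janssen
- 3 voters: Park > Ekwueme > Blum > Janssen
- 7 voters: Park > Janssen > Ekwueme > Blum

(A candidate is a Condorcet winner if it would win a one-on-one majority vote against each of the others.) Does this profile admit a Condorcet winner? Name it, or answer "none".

Head-to-head results (21 voters):
Janssen–Ekwueme: Ekwueme 11–10.
Janssen–Blum: Janssen 11–10.
Janssen–Park: Park 13–8.
Ekwueme vs Blum: Ekwueme wins 16–5.
Ekwueme vs Park: Park, 12–9.
Blum–Park: Park 11–10.
Park wins every pairwise contest, so Park is the Condorcet winner.

Park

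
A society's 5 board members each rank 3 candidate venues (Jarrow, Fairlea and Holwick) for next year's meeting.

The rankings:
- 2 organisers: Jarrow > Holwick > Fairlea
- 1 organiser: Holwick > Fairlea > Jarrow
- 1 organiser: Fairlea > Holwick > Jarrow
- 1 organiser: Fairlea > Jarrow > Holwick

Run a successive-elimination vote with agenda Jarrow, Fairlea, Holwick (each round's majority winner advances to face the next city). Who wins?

Round 1: Jarrow vs Fairlea — 2–3, Fairlea advances.
Round 2: Fairlea vs Holwick — 2–3, Holwick advances.
The agenda winner is Holwick.

Holwick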